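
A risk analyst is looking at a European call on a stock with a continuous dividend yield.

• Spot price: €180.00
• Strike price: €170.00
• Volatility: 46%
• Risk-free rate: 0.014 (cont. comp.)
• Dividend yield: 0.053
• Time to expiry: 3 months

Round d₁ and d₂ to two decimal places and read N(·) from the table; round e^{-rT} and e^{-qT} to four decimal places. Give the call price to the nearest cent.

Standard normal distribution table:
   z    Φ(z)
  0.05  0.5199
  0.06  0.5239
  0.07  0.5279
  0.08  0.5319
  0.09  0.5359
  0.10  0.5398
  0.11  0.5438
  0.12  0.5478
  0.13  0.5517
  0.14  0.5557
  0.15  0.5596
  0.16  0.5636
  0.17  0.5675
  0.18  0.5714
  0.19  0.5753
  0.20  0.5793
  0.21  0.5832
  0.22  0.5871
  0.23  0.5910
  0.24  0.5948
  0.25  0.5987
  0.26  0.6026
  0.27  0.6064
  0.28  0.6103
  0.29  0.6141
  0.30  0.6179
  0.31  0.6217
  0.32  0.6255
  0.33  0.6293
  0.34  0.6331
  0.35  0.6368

σ√T = 0.46 × 0.5000 = 0.2300
d₁ = [ln(180/170) + (0.014 − 0.053 + 0.46²/2)·0.25] / 0.2300 = [0.0572 + 0.0167] / 0.2300 = 0.3211 ≈ 0.32
d₂ = d₁ − σ√T = 0.3211 − 0.2300 = 0.0911 ≈ 0.09
e^(−qT) = e^(−0.053·0.25) = 0.9868;  e^(−rT) = e^(−0.014·0.25) = 0.9965
N(d₁) = N(0.32) = 0.6255;  N(d₂) = N(0.09) = 0.5359
C = 180·0.9868·0.6255 − 170·0.9965·0.5359 = 111.1038 − 90.7841 = 20.3197

€20.32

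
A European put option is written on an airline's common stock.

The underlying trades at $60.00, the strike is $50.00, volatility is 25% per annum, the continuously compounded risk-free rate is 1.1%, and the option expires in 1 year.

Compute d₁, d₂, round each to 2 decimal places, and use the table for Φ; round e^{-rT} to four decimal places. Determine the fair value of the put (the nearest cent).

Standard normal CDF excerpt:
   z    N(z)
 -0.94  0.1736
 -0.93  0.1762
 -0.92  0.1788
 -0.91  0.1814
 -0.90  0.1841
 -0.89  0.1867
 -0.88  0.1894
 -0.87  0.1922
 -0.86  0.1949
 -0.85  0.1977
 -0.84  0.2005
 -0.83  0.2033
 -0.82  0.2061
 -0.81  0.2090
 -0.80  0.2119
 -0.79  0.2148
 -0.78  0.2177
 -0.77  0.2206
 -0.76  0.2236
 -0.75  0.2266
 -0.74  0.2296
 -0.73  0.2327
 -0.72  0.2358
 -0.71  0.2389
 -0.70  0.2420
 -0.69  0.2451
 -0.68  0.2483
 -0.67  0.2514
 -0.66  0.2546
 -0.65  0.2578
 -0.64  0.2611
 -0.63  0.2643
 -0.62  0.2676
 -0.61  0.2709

σ√T = 0.25 × 1.0000 = 0.2500
ln(S/K) + (r + σ²/2)T = ln(60/50) + (0.011 + 0.25²/2)·1 = 0.1823 + 0.0422 = 0.2246
d₁ = 0.2246 / 0.2500 = 0.8983 → 0.90
d₂ = d₁ − σ√T = 0.8983 − 0.2500 = 0.6483 → 0.65
exp(−rT) = exp(−0.011·1) = 0.9891
N(−d₂) = N(-0.65) = 0.2578;  N(−d₁) = N(-0.90) = 0.1841
P = 50·0.9891·0.2578 − 60·0.1841 = 12.7495 − 11.0460 = 1.7035

$1.70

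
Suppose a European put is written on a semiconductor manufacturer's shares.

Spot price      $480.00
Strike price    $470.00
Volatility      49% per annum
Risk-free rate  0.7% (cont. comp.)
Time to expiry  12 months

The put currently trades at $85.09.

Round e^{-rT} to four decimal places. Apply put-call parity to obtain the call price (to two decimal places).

$98.38

e^(−rT) = e^(−0.007·1) = 0.9930
Put-call parity: C − P = S − K·e^(−rT) = 480 − 470·0.9930 = 480 − 466.7100 = 13.2900
C = P + (C − P) = 85.09 + (13.2900) = 98.3800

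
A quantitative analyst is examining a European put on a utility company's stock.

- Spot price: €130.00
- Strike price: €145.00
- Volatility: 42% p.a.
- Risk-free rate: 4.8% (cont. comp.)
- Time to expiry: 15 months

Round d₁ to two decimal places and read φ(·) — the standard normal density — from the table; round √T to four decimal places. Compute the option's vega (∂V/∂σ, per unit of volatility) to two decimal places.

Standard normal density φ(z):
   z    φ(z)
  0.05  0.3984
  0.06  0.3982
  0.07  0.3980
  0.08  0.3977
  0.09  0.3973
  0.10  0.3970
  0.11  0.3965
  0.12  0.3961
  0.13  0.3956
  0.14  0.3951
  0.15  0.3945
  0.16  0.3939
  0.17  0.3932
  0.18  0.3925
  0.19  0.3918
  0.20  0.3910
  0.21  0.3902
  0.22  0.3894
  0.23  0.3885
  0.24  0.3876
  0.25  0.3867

σ√T = 0.42·√1.25 = 0.4696
d₁ = [ln(130/145) + (0.048 + ½·0.42²)·1.25] / (σ√T) = (-0.1092 + 0.1702) / 0.4696 = 0.1300 which rounds to 0.13
√T = √1.25 = 1.1180
φ(d₁) = φ(0.13) = 0.3956
vega = S·φ(d₁)·√T = 130·0.3956·1.1180 = 57.4965
(The call has the same vega.)

57.50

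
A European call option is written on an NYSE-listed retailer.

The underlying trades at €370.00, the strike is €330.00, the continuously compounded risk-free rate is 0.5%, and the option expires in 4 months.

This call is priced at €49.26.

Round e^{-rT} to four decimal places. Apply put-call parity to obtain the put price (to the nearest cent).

€8.70

exp(−rT) = exp(−0.005·0.3333) = 0.9983
Put-call parity: C − P = S − K·e^(−rT) = 370 − 330·0.9983 = 370 − 329.4390 = 40.5610
P = C − (C − P) = 49.26 − (40.5610) = 8.6990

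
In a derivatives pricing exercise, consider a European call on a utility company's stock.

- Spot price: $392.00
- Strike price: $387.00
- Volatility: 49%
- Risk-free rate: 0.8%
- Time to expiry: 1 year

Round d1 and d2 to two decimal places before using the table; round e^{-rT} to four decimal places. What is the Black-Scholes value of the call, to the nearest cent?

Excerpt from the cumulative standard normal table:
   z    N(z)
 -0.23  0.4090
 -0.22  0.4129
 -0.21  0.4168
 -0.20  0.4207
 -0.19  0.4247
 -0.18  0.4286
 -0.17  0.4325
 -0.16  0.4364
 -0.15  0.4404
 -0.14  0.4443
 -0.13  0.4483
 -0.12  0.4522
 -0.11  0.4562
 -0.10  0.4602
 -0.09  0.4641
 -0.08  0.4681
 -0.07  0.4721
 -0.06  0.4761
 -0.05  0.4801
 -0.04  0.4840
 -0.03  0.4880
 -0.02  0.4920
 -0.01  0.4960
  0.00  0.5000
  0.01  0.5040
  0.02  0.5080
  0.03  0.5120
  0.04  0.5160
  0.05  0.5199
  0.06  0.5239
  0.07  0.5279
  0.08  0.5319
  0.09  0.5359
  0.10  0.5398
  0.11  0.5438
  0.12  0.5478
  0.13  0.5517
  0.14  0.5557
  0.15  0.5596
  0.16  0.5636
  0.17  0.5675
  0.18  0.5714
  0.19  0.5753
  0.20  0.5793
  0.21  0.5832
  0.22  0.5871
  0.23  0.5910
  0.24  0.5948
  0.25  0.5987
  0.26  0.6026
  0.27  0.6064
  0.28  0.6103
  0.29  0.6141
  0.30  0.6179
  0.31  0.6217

σ√T = 0.49·√1 = 0.4900
ln(S/K) + (r + σ²/2)T = ln(392/387) + (0.008 + 0.49²/2)·1 = 0.0128 + 0.1280 = 0.1409
d₁ = 0.1409 / 0.4900 = 0.2875 ≈ 0.29
d₂ = d₁ − σ√T = 0.2875 − 0.4900 = -0.2025 ≈ -0.20
exp(−rT) = exp(−0.008·1) = 0.9920
C = 392·N(0.29) − 387·0.9920·N(-0.20) = 392·0.6141 − 387·0.9920·0.4207 = 240.7272 − 161.5084 = 79.2188

$79.22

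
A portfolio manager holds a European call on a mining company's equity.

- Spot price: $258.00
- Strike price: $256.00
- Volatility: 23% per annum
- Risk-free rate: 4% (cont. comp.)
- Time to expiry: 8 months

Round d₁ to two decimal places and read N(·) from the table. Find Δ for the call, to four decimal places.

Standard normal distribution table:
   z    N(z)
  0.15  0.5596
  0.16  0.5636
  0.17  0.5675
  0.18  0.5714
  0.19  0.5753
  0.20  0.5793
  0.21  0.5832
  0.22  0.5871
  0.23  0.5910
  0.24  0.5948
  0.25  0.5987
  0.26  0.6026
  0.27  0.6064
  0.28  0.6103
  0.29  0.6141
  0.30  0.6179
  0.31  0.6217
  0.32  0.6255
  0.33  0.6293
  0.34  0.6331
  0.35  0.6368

0.6103

σ√T = 0.23 × 0.8165 = 0.1878
d₁ = [ln(258/256) + (0.04 + 0.23²/2)·0.6667] / 0.1878 = [0.0078 + 0.0443] / 0.1878 = 0.2773 which rounds to 0.28
N(d₁) = N(0.28) = 0.6103
Δ_call = N(d₁) = 0.6103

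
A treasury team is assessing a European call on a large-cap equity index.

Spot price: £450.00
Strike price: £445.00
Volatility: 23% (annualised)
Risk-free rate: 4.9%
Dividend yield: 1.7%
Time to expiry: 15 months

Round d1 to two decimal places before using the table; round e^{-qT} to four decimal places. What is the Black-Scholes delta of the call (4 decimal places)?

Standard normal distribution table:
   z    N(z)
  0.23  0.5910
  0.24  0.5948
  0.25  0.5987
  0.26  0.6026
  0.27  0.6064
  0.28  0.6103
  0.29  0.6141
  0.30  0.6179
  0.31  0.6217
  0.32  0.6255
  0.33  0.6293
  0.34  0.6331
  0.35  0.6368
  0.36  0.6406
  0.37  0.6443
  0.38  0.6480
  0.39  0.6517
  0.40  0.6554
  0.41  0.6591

σ√T = 0.23 × 1.1180 = 0.2571
d₁ = [ln(450/445) + (0.049 − 0.017 + 0.23²/2)·1.25] / 0.2571 = [0.0112 + 0.0731] / 0.2571 = 0.3276 ≈ 0.33
N(d₁) = N(0.33) = 0.6293
Δ_call = e^(−qT)·N(d₁) = 0.9790·0.6293 = 0.6161

0.6161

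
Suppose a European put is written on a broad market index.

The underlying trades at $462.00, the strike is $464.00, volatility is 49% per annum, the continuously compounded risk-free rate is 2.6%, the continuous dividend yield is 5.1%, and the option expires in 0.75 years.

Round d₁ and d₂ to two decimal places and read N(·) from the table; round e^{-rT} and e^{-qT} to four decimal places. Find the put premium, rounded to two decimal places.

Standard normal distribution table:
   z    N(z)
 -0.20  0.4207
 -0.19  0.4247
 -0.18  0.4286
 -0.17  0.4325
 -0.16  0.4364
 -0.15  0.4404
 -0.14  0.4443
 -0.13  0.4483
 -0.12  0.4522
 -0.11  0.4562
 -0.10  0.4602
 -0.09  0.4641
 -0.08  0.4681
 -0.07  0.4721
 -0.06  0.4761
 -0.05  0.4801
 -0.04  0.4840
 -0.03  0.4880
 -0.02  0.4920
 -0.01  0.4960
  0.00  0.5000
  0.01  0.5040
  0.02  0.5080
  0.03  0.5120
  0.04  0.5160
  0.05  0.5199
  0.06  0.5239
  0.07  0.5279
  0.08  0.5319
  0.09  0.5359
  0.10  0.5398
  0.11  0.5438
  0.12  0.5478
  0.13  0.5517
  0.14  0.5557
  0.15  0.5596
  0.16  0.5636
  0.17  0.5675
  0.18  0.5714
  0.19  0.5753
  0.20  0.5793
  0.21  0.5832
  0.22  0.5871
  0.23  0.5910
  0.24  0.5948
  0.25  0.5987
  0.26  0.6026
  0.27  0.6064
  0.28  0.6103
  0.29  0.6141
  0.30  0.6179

$81.88

σ√T = 0.49 × 0.8660 = 0.4244
d₁ = [ln(462/464) + (0.026 − 0.051 + ½·0.49²)·0.75] / (σ√T) = (-0.0043 + 0.0713) / 0.4244 = 0.1578 ≈ 0.16
d₂ = 0.1578 − 0.4244 = -0.2665 ≈ -0.27
e^(−qT) = e^(−0.051·0.75) = 0.9625;  e^(−rT) = e^(−0.026·0.75) = 0.9807
N(−d₂) = N(0.27) = 0.6064;  N(−d₁) = N(-0.16) = 0.4364
P = 464·0.9807·0.6064 − 462·0.9625·0.4364 = 275.9392 − 194.0562 = 81.8830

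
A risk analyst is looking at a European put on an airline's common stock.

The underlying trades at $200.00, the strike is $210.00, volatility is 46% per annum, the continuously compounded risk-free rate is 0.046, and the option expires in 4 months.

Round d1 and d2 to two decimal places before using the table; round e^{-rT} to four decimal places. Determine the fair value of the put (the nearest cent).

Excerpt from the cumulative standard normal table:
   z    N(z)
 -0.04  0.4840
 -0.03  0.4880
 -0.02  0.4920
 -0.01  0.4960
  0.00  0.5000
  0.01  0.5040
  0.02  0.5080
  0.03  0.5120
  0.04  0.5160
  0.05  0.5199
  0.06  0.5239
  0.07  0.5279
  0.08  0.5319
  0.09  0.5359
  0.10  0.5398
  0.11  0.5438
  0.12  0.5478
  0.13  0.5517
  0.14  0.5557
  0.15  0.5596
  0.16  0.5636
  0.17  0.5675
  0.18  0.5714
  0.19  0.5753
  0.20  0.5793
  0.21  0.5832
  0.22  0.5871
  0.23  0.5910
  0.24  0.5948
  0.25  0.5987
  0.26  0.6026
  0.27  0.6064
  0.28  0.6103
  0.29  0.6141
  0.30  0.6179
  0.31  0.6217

σ√T = 0.46 × 0.5774 = 0.2656
d₁ = [ln(200/210) + (0.046 + 0.46²/2)·0.3333] / 0.2656 = [-0.0488 + 0.0506] / 0.2656 = 0.0068 → 0.01
d₂ = d₁ − σ√T = 0.0068 − 0.2656 = -0.2588 → -0.26
e^(−rT) = e^(−0.046·0.3333) = 0.9848
N(−d₂) = N(0.26) = 0.6026;  N(−d₁) = N(-0.01) = 0.4960
P = 210·0.9848·0.6026 − 200·0.4960 = 124.6225 − 99.2000 = 25.4225

$25.42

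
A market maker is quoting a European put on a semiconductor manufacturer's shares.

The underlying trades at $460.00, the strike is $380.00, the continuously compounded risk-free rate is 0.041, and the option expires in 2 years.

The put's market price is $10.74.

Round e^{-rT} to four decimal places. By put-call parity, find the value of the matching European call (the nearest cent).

e^(−rT) = e^(−0.041·2) = 0.9213
Put-call parity: C − P = S − K·e^(−rT) = 460 − 380·0.9213 = 460 − 350.0940 = 109.9060
C = P + (C − P) = 10.74 + (109.9060) = 120.6460

$120.65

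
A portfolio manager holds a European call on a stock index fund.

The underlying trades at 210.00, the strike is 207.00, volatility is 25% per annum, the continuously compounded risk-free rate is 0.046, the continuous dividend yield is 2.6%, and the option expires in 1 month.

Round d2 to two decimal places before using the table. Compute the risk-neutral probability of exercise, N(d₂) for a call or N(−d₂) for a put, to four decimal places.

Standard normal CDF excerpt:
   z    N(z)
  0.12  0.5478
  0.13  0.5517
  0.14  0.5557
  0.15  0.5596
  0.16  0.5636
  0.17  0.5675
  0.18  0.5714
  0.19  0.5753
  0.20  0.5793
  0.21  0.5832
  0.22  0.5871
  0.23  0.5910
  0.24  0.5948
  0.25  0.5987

0.5753

T = 0.08333;  σ√T = 0.0722
d₁ = [ln(210/207) + (0.046 − 0.026 + 0.25²/2)·0.08333] / 0.0722 = [0.0144 + 0.0043] / 0.0722 = 0.2586 ≈ 0.26
d₂ = d₁ − σ√T = 0.2586 − 0.0722 = 0.1864 ≈ 0.19
Risk-neutral Pr[S_T > K] = N(d₂) = N(0.19) = 0.5753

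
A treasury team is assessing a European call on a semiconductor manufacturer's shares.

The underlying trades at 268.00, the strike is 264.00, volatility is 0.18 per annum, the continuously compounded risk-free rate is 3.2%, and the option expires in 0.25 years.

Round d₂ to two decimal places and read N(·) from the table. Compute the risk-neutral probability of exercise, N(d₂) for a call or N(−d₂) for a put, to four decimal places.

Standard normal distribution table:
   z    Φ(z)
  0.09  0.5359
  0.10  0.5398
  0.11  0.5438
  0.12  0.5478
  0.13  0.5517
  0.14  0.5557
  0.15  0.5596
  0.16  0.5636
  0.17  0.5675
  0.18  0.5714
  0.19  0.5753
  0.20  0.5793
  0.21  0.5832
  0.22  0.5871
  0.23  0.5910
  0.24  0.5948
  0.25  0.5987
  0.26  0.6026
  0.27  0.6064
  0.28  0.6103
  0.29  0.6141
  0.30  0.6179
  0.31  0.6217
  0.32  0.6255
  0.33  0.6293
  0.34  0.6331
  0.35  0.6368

0.5832

σ√T = 0.18·√0.25 = 0.0900
d₁ = [ln(268/264) + (0.032 + 0.18²/2)·0.25] / 0.0900 = [0.0150 + 0.0120] / 0.0900 = 0.3010 ⇒ 0.30
d₂ = d₁ − σ√T = 0.3010 − 0.0900 = 0.2110 ⇒ 0.21
Pr(exercise) under Q = N(d₂) = 0.5832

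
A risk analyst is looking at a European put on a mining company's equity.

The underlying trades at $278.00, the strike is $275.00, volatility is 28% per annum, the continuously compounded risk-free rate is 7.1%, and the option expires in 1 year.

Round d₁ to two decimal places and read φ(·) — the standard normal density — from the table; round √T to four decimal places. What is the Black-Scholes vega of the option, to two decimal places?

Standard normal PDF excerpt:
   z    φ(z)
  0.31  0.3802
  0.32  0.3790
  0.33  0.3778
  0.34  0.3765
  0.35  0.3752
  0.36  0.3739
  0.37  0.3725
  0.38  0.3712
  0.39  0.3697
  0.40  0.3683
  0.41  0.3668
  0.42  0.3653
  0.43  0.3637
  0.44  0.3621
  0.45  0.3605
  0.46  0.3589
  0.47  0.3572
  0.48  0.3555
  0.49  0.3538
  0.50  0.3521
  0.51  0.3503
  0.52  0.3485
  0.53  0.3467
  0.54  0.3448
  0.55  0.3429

101.11

σ√T = 0.28·√1 = 0.2800
ln(S/K) + (r + σ²/2)T = ln(278/275) + (0.071 + 0.28²/2)·1 = 0.0109 + 0.1102 = 0.1211
d₁ = 0.1211 / 0.2800 = 0.4323 which rounds to 0.43
√T = √1 = 1.0000
φ(d₁) = φ(0.43) = 0.3637
vega = S·φ(d₁)·√T = 278·0.3637·1.0000 = 101.1086
(The call has the same vega.)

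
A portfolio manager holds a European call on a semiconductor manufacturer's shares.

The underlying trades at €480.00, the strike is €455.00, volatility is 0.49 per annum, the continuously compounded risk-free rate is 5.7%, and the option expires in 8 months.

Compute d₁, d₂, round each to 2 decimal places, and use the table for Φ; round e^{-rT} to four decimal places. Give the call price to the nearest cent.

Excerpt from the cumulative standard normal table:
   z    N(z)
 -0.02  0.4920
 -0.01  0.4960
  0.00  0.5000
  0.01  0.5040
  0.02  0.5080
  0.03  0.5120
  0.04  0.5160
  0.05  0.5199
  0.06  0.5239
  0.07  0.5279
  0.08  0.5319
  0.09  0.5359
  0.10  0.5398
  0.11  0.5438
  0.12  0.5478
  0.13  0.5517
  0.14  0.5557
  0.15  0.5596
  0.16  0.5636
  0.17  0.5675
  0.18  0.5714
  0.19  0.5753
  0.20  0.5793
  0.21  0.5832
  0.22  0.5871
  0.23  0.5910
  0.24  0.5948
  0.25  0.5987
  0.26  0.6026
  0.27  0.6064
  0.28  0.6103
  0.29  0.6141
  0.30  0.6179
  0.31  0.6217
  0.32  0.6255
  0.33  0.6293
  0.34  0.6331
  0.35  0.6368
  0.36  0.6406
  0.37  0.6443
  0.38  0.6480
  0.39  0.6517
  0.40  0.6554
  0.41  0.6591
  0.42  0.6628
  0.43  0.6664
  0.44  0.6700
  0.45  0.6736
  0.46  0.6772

σ√T = 0.49 × 0.8165 = 0.4001
d₁ = [ln(480/455) + (0.057 + 0.49²/2)·0.6667] / 0.4001 = [0.0535 + 0.1180] / 0.4001 = 0.4287 which rounds to 0.43
d₂ = d₁ − σ√T = 0.4287 − 0.4001 = 0.0286 which rounds to 0.03
exp(−rT) = exp(−0.057·0.6667) = 0.9627
N(d₁) = N(0.43) = 0.6664;  N(d₂) = N(0.03) = 0.5120
C = 480·0.6664 − 455·0.9627·0.5120 = 319.8720 − 224.2706 = 95.6014

€95.60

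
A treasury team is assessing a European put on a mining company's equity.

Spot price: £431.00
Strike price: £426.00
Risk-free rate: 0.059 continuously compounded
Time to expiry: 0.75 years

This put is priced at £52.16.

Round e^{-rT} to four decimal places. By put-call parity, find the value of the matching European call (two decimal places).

e^(−rT) = e^(−0.059·0.75) = 0.9567
Put-call parity: C − P = S − K·e^(−rT) = 431 − 426·0.9567 = 431 − 407.5542 = 23.4458
C = P + (C − P) = 52.16 + (23.4458) = 75.6058

£75.61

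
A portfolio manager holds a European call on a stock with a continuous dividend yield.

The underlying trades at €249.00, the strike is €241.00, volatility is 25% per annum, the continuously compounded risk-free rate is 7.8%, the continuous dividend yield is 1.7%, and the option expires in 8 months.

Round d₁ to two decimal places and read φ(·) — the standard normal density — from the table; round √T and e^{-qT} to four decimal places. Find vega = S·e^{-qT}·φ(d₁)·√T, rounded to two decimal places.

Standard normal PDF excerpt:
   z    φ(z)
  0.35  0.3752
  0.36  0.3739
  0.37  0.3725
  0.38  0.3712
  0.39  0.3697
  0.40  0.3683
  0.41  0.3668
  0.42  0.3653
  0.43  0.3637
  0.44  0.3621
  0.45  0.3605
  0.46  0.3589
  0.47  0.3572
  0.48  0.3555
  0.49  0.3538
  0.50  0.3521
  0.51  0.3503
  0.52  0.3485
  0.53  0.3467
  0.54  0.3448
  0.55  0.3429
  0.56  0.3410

σ√T = 0.25·√0.6667 = 0.2041
d₁ = [ln(249/241) + (0.078 − 0.017 + 0.25²/2)·0.6667] / 0.2041 = [0.0327 + 0.0615] / 0.2041 = 0.4613 which rounds to 0.46
√T = √0.6667 = 0.8165
φ(d₁) = φ(0.46) = 0.3589
exp(−qT) = exp(−0.017·0.6667) = 0.9887
vega = S·exp(−qT)·φ(d₁)·√T = 249·0.9887·0.3589·0.8165 = 72.1429

72.14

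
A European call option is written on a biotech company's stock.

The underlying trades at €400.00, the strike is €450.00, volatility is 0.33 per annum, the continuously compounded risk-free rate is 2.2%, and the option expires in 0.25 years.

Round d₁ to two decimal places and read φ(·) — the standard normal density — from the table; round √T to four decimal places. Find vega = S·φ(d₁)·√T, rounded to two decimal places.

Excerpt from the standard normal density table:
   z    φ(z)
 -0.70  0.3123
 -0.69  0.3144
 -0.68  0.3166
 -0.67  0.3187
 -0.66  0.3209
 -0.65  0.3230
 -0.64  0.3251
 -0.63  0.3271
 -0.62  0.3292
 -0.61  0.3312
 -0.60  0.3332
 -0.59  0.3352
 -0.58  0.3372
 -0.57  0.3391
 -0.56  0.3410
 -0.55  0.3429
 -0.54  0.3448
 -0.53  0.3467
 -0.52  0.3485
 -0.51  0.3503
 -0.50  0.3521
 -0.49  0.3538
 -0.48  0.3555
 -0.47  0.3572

σ√T = 0.33 × 0.5000 = 0.1650
ln(S/K) + (r + σ²/2)T = ln(400/450) + (0.022 + 0.33²/2)·0.25 = -0.1178 + 0.0191 = -0.0987
d₁ = -0.0987 / 0.1650 = -0.5980 → -0.60
√T = √0.25 = 0.5000
φ(d₁) = φ(-0.60) = 0.3332
vega = S·φ(d₁)·√T = 400·0.3332·0.5000 = 66.6400

66.64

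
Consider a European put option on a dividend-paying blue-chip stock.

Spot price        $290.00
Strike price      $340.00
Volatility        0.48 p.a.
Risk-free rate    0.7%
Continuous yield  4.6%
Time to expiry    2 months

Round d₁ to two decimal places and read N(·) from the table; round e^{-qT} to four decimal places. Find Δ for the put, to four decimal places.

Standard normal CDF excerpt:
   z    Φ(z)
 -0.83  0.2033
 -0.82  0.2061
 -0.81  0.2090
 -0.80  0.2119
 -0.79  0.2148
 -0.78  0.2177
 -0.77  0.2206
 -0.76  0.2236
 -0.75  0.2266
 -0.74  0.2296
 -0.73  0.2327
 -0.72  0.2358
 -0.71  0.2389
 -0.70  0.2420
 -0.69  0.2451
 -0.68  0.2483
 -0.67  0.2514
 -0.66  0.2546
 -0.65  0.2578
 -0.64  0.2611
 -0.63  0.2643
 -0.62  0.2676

T = 0.1667;  σ√T = 0.1960
d₁ = [ln(290/340) + (0.007 − 0.046 + ½·0.48²)·0.1667] / (σ√T) = (-0.1591 + 0.0127) / 0.1960 = -0.7469 ⇒ -0.75
N(d₁) = N(-0.75) = 0.2266
Δ_put = e^(−qT)·(N(d₁) − 1) = 0.9924·(0.2266 − 1) = -0.7675

-0.7675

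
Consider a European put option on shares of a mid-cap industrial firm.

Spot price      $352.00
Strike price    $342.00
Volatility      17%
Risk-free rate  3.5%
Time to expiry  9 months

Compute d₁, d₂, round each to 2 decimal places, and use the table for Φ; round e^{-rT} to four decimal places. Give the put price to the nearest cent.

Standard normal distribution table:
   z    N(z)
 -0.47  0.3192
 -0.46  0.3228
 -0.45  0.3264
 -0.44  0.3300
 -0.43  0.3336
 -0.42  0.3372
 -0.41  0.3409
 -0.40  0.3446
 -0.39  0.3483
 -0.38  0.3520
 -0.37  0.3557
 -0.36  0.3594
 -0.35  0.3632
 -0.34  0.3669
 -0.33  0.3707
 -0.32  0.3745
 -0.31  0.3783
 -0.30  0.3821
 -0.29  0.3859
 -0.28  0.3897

σ√T = 0.17·√0.75 = 0.1472
d₁ = [ln(352/342) + (0.035 + 0.17²/2)·0.75] / 0.1472 = [0.0288 + 0.0371] / 0.1472 = 0.4477 which rounds to 0.45
d₂ = d₁ − σ√T = 0.4477 − 0.1472 = 0.3004 which rounds to 0.30
exp(−rT) = exp(−0.035·0.75) = 0.9741
P = 342·0.9741·N(-0.30) − 352·N(-0.45) = 342·0.9741·0.3821 − 352·0.3264 = 127.2936 − 114.8928 = 12.4008

$12.40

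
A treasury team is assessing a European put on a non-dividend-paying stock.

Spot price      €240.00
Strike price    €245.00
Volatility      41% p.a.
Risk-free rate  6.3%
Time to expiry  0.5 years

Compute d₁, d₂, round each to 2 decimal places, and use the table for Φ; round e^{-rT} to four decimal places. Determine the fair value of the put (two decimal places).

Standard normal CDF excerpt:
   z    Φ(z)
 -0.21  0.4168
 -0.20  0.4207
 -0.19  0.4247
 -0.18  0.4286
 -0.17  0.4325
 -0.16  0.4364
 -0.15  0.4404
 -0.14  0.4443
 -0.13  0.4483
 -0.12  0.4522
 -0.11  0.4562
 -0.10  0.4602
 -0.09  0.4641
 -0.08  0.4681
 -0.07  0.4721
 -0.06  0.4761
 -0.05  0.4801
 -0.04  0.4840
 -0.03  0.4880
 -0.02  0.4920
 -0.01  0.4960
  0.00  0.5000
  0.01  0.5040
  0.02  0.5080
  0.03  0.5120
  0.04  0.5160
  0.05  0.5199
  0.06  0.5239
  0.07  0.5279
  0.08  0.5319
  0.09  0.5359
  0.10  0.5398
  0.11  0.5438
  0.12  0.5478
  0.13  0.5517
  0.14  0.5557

σ√T = 0.41·√0.5 = 0.2899
d₁ = [ln(240/245) + (0.063 + 0.41²/2)·0.5] / 0.2899 = [-0.0206 + 0.0735] / 0.2899 = 0.1825 ≈ 0.18
d₂ = d₁ − σ√T = 0.1825 − 0.2899 = -0.1074 ≈ -0.11
exp(−rT) = exp(−0.063·0.5) = 0.9690
N(−d₂) = N(0.11) = 0.5438;  N(−d₁) = N(-0.18) = 0.4286
P = 245·0.9690·0.5438 − 240·0.4286 = 129.1008 − 102.8640 = 26.2368

€26.24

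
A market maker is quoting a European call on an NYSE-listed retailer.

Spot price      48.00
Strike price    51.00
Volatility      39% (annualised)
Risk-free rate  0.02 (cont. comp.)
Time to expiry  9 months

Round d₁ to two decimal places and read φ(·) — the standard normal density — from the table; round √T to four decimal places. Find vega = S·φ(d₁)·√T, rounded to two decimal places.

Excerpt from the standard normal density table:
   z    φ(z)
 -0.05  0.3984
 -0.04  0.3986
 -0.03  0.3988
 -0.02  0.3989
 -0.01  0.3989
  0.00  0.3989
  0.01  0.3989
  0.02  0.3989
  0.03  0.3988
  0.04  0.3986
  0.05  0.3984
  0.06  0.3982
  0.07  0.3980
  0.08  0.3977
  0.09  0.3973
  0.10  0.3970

16.58

σ√T = 0.39·√0.75 = 0.3377
d₁ = [ln(48/51) + (0.02 + ½·0.39²)·0.75] / (σ√T) = (-0.0606 + 0.0720) / 0.3377 = 0.0338 which rounds to 0.03
√T = √0.75 = 0.8660
φ(d₁) = φ(0.03) = 0.3988
vega = S·φ(d₁)·√T = 48·0.3988·0.8660 = 16.5773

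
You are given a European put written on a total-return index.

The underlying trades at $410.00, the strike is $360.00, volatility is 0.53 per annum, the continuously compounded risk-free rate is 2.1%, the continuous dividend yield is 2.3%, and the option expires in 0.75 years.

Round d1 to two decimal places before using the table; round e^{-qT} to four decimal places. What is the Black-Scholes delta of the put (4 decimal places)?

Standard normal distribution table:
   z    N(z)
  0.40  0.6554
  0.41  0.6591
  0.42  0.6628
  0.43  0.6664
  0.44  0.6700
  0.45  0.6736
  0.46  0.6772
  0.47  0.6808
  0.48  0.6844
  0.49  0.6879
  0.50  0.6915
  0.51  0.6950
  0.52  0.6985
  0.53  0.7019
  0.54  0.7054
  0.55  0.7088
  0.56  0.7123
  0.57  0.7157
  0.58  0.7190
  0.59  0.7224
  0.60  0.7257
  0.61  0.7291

σ√T = 0.53·√0.75 = 0.4590
d₁ = [ln(410/360) + (0.021 − 0.023 + ½·0.53²)·0.75] / (σ√T) = (0.1301 + 0.1038) / 0.4590 = 0.5096 ⇒ 0.51
N(d₁) = N(0.51) = 0.6950
Δ_put = exp(−qT)·(N(d₁) − 1) = 0.9829·(0.6950 − 1) = -0.2998

-0.2998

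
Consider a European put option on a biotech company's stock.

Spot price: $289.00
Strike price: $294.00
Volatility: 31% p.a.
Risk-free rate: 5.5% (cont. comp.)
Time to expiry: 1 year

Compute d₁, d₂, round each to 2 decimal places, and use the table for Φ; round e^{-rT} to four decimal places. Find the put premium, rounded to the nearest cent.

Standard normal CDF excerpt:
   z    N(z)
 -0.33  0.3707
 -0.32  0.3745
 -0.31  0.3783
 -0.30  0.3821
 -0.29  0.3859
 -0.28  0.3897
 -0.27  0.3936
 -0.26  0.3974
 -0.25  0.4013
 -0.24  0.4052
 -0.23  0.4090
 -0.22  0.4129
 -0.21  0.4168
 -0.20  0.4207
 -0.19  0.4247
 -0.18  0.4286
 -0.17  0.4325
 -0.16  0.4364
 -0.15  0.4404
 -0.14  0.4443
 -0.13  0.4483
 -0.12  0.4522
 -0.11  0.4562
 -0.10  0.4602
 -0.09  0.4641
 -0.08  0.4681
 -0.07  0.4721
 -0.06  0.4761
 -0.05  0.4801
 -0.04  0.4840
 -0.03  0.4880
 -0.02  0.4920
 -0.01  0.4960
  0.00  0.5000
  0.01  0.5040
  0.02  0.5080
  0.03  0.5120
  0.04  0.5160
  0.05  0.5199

σ√T = 0.31·√1 = 0.3100
d₁ = [ln(289/294) + (0.055 + ½·0.31²)·1] / (σ√T) = (-0.0172 + 0.1031) / 0.3100 = 0.2771 ⇒ 0.28
d₂ = 0.2771 − 0.3100 = -0.0329 ⇒ -0.03
exp(−rT) = exp(−0.055·1) = 0.9465
P = 294·0.9465·N(0.03) − 289·N(-0.28) = 294·0.9465·0.5120 − 289·0.3897 = 142.4748 − 112.6233 = 29.8515

$29.85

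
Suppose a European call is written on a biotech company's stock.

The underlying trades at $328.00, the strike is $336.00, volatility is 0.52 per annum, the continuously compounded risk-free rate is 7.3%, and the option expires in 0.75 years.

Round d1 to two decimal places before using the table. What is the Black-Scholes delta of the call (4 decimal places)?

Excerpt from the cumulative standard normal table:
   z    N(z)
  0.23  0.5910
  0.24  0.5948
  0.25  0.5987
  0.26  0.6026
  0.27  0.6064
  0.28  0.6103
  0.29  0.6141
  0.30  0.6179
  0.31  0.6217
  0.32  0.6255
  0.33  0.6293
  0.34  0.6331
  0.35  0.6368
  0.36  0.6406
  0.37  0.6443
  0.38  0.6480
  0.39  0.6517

0.6141

σ√T = 0.52·√0.75 = 0.4503
ln(S/K) + (r + σ²/2)T = ln(328/336) + (0.073 + 0.52²/2)·0.75 = -0.0241 + 0.1562 = 0.1321
d₁ = 0.1321 / 0.4503 = 0.2932 ⇒ 0.29
N(d₁) = N(0.29) = 0.6141
Δ_call = N(d₁) = 0.6141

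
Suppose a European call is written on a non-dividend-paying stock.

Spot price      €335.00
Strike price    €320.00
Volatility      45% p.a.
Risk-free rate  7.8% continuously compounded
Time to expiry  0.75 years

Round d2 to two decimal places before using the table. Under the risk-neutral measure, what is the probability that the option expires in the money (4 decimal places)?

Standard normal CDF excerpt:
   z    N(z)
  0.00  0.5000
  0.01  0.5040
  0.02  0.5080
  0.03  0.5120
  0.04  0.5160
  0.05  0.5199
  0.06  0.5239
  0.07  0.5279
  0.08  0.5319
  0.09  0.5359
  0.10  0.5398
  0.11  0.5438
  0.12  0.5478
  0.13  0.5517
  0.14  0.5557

0.5279

σ√T = 0.45·√0.75 = 0.3897
ln(S/K) + (r + σ²/2)T = ln(335/320) + (0.078 + 0.45²/2)·0.75 = 0.0458 + 0.1344 = 0.1802
d₁ = 0.1802 / 0.3897 = 0.4625 → 0.46
d₂ = d₁ − σ√T = 0.4625 − 0.3897 = 0.0728 → 0.07
Risk-neutral Pr[S_T > K] = N(d₂) = N(0.07) = 0.5279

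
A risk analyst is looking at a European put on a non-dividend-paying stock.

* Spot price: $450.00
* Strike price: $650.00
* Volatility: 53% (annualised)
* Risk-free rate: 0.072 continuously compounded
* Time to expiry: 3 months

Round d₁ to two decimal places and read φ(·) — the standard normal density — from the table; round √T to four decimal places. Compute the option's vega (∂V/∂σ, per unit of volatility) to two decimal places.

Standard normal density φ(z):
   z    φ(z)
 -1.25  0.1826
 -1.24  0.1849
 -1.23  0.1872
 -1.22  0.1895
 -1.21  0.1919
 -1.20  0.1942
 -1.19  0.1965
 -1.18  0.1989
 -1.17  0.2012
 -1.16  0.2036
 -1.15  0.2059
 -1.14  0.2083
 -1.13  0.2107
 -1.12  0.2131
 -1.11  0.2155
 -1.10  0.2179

44.21

σ√T = 0.53 × 0.5000 = 0.2650
d₁ = [ln(450/650) + (0.072 + 0.53²/2)·0.25] / 0.2650 = [-0.3677 + 0.0531] / 0.2650 = -1.1872 which rounds to -1.19
√T = √0.25 = 0.5000
φ(d₁) = φ(-1.19) = 0.1965
vega = S·φ(d₁)·√T = 450·0.1965·0.5000 = 44.2125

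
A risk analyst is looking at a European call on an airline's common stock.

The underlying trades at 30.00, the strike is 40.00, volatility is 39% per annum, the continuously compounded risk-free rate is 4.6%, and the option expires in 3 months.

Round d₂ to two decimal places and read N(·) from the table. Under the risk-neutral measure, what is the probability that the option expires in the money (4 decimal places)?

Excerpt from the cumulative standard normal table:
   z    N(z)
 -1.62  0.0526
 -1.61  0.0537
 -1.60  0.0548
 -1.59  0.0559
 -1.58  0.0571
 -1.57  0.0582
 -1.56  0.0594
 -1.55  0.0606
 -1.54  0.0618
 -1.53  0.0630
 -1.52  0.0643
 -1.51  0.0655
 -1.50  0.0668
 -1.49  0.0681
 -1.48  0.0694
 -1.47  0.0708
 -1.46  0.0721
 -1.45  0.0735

0.0655

σ√T = 0.39·√0.25 = 0.1950
d₁ = [ln(30/40) + (0.046 + 0.39²/2)·0.25] / 0.1950 = [-0.2877 + 0.0305] / 0.1950 = -1.3188 which rounds to -1.32
d₂ = d₁ − σ√T = -1.3188 − 0.1950 = -1.5138 which rounds to -1.51
Pr(exercise) under Q = N(d₂) = 0.0655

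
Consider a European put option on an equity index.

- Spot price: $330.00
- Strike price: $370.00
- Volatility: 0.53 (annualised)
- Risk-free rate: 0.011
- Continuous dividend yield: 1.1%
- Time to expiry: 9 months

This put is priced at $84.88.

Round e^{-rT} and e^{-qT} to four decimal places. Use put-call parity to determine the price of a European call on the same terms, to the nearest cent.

$45.21

exp(−qT) = exp(−0.011·0.75) = 0.9918;  exp(−rT) = exp(−0.011·0.75) = 0.9918
Put-call parity: C − P = S·e^(−qT) − K·e^(−rT) = 330·0.9918 − 370·0.9918 = 327.2940 − 366.9660 = -39.6720
C = P + (C − P) = 84.88 + (-39.6720) = 45.2080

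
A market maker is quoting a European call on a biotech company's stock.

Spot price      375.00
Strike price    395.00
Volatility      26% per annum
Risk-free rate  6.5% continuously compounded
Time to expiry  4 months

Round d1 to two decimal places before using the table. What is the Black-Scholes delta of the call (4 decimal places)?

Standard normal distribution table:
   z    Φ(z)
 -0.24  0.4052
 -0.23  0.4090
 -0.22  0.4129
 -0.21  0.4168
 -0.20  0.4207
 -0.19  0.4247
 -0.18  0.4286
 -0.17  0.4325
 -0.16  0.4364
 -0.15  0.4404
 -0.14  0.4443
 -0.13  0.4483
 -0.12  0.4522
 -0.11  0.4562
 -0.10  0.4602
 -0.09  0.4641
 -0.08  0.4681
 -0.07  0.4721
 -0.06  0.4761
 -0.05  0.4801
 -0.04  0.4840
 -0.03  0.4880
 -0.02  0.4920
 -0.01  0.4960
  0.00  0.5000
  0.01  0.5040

σ√T = 0.26·√0.3333 = 0.1501
d₁ = [ln(375/395) + (0.065 + ½·0.26²)·0.3333] / (σ√T) = (-0.0520 + 0.0329) / 0.1501 = -0.1267 ⇒ -0.13
N(d₁) = N(-0.13) = 0.4483
Δ_call = N(d₁) = 0.4483

0.4483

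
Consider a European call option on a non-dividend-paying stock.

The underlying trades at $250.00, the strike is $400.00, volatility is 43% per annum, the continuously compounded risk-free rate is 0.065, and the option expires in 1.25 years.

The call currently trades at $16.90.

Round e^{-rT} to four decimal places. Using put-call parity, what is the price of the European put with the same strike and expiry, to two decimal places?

$135.70

e^(−rT) = e^(−0.065·1.25) = 0.9220
Put-call parity: C − P = S − K·e^(−rT) = 250 − 400·0.9220 = 250 − 368.8000 = -118.8000
P = C − (C − P) = 16.90 − (-118.8000) = 135.7000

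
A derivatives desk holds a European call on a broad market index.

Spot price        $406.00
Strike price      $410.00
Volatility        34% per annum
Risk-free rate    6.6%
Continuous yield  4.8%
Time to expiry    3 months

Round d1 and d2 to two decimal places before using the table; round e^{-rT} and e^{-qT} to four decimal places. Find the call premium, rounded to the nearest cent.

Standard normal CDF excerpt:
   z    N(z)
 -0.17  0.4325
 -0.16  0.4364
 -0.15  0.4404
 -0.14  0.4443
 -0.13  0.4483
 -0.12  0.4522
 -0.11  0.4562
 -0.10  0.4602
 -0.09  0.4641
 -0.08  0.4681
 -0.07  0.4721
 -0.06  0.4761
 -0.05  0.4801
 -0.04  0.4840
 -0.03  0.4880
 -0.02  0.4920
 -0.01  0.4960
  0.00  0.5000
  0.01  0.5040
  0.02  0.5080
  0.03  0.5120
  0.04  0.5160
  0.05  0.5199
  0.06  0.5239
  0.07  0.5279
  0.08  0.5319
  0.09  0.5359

σ√T = 0.34 × 0.5000 = 0.1700
d₁ = [ln(406/410) + (0.066 − 0.048 + ½·0.34²)·0.25] / (σ√T) = (-0.0098 + 0.0190) / 0.1700 = 0.0538 which rounds to 0.05
d₂ = 0.0538 − 0.1700 = -0.1162 which rounds to -0.12
e^(−qT) = e^(−0.048·0.25) = 0.9881;  e^(−rT) = e^(−0.066·0.25) = 0.9836
C = 406·0.9881·N(0.05) − 410·0.9836·N(-0.12) = 406·0.9881·0.5199 − 410·0.9836·0.4522 = 208.5676 − 182.3614 = 26.2061

$26.21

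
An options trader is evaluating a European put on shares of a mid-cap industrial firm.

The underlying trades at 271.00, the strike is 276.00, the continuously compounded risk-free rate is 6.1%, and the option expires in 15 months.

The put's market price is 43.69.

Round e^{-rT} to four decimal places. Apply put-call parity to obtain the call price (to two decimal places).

58.95

exp(−rT) = exp(−0.061·1.25) = 0.9266
Put-call parity: C − P = S − K·e^(−rT) = 271 − 276·0.9266 = 271 − 255.7416 = 15.2584
C = P + (C − P) = 43.69 + (15.2584) = 58.9484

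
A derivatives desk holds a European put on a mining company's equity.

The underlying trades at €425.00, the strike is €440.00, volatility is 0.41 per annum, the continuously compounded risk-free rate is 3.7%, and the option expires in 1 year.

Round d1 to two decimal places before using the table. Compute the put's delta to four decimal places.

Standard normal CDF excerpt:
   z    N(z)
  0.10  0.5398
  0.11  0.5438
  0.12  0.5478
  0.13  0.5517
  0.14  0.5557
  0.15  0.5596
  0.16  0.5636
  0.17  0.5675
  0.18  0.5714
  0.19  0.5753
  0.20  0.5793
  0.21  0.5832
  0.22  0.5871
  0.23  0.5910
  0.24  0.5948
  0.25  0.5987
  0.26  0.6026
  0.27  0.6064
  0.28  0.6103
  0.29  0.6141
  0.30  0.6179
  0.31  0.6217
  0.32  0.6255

σ√T = 0.41·√1 = 0.4100
d₁ = [ln(425/440) + (0.037 + 0.41²/2)·1] / 0.4100 = [-0.0347 + 0.1210] / 0.4100 = 0.2106 ≈ 0.21
N(d₁) = N(0.21) = 0.5832
Δ_put = N(d₁) − 1 = 0.5832 − 1 = -0.4168

-0.4168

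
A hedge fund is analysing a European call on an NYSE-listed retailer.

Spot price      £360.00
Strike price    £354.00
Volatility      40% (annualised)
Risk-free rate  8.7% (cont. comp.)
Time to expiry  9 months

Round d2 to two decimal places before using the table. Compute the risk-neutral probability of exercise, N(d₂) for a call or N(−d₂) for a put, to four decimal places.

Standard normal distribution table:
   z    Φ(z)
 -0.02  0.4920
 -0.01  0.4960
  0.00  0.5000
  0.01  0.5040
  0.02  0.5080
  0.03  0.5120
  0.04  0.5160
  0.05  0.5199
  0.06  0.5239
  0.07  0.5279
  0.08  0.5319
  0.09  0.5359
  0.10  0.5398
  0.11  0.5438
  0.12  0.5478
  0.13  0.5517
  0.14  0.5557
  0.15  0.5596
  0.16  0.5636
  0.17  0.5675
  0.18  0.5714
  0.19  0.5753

0.5239

σ√T = 0.4·√0.75 = 0.3464
d₁ = [ln(360/354) + (0.087 + 0.4²/2)·0.75] / 0.3464 = [0.0168 + 0.1253] / 0.3464 = 0.4101 → 0.41
d₂ = d₁ − σ√T = 0.4101 − 0.3464 = 0.0637 → 0.06
Pr(exercise) under Q = N(d₂) = 0.5239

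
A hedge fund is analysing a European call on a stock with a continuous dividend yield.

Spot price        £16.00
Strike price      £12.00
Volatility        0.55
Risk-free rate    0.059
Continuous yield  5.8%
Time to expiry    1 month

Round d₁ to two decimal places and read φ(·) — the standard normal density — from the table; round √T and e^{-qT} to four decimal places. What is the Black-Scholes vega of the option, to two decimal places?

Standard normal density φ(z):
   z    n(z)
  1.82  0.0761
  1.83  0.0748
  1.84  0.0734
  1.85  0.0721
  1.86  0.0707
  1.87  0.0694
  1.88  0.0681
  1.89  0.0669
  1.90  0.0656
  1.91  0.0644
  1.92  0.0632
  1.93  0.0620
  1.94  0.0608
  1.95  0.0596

σ√T = 0.55·√0.08333 = 0.1588
d₁ = [ln(16/12) + (0.059 − 0.058 + 0.55²/2)·0.08333] / 0.1588 = [0.2877 + 0.0127] / 0.1588 = 1.8918 which rounds to 1.89
√T = √0.08333 = 0.2887
φ(d₁) = φ(1.89) = 0.0669
exp(−qT) = exp(−0.058·0.08333) = 0.9952
vega = S·exp(−qT)·φ(d₁)·√T = 16·0.9952·0.0669·0.2887 = 0.3075
(Call and put vega coincide under Black-Scholes.)

0.31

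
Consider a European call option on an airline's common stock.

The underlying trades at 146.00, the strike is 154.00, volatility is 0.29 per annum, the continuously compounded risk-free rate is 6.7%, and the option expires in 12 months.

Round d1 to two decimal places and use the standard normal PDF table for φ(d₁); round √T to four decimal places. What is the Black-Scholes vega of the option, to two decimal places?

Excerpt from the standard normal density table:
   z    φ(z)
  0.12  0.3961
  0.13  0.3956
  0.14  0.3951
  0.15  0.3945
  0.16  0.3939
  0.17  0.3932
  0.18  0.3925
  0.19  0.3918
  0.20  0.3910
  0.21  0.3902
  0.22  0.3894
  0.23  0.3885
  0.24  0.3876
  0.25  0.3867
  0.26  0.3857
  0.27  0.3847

57.20

σ√T = 0.29·√1 = 0.2900
d₁ = [ln(146/154) + (0.067 + ½·0.29²)·1] / (σ√T) = (-0.0533 + 0.1091) / 0.2900 = 0.1921 ⇒ 0.19
√T = √1 = 1.0000
φ(d₁) = φ(0.19) = 0.3918
vega = S·φ(d₁)·√T = 146·0.3918·1.0000 = 57.2028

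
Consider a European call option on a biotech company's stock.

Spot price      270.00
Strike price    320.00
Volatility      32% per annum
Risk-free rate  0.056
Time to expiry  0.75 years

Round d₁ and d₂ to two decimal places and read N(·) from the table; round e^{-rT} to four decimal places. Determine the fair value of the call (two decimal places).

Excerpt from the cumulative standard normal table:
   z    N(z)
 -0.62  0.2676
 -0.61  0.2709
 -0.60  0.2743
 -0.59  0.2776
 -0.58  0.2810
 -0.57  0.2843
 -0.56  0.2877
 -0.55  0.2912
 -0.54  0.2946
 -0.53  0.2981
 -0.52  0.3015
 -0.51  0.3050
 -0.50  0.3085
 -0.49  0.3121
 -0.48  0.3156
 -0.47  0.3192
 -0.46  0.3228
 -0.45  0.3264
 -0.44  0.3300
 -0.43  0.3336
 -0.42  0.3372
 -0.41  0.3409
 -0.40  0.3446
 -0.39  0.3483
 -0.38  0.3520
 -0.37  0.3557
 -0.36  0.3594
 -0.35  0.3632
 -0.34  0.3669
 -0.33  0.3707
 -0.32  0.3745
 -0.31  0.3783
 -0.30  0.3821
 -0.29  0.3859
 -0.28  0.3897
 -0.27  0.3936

T = 0.75;  σ√T = 0.2771
d₁ = [ln(270/320) + (0.056 + 0.32²/2)·0.75] / 0.2771 = [-0.1699 + 0.0804] / 0.2771 = -0.3230 ⇒ -0.32
d₂ = d₁ − σ√T = -0.3230 − 0.2771 = -0.6001 ⇒ -0.60
exp(−rT) = exp(−0.056·0.75) = 0.9589
N(d₁) = N(-0.32) = 0.3745;  N(d₂) = N(-0.60) = 0.2743
C = 270·0.3745 − 320·0.9589·0.2743 = 101.1150 − 84.1684 = 16.9466

16.95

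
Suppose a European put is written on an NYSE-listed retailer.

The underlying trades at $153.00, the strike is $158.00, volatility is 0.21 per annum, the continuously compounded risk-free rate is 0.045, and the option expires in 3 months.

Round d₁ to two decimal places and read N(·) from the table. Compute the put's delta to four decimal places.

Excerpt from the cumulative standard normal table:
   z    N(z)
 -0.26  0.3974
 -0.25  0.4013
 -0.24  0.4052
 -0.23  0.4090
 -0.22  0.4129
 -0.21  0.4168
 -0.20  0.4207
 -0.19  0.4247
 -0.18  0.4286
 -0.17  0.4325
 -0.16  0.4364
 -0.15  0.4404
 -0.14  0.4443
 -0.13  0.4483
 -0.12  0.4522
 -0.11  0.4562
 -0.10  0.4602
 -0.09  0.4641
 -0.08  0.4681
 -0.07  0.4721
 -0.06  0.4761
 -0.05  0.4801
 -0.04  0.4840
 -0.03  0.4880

-0.5596

T = 0.25;  σ√T = 0.1050
d₁ = [ln(153/158) + (0.045 + 0.21²/2)·0.25] / 0.1050 = [-0.0322 + 0.0168] / 0.1050 = -0.1466 ≈ -0.15
N(d₁) = N(-0.15) = 0.4404
Δ_put = N(d₁) − 1 = 0.4404 − 1 = -0.5596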